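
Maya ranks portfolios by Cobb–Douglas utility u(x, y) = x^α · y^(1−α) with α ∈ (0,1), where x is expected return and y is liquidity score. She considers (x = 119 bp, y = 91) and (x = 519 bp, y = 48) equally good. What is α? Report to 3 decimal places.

α ≈ 0.303

Indifference: 119^α · 91^(1−α) = 519^α · 48^(1−α).
(119/519)^α = (48/91)^(1−α); take logs: α·ln(119/519) = (1−α)·ln(48/91), i.e. α·-1.472780 = (1−α)·-0.639658.
So α/(1−α) = (-0.639658)/(-1.472780) = 0.434320, and α = 0.434320/1.434320 ≈ 0.303.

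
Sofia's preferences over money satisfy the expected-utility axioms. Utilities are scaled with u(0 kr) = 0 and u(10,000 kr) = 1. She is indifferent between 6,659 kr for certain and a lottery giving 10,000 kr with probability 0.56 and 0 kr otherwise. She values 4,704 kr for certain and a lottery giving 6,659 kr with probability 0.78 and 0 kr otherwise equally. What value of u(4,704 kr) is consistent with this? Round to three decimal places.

0.437

The first gamble pins u(6,659 kr): it must equal 0.56·1 + 0.44·0 = 0.56.
The second indifference gives u(4,704 kr) = 0.78·u(6,659 kr) + 0.22·u(0 kr) = 0.78·0.56 + 0.22·0.00 = 0.4368.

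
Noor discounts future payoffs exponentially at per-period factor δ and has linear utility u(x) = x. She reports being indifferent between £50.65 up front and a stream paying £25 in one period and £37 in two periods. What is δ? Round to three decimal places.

Equating present values: 50.65 = 25δ + 37δ².
Rearranged: 37δ² + 25δ − 50.65 = 0.
δ = (−25 + √(25² + 4·37·50.65)) / (2·37) = (−25 + √8121.20) / 74 ≈ 0.880.

δ ≈ 0.880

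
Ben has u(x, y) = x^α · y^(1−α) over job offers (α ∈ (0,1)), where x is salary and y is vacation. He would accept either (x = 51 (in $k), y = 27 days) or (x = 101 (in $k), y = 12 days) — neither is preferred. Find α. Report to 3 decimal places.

The Cobb–Douglas utilities coincide, so 51^α·27^(1−α) = 101^α·12^(1−α).
Taking logs: α·ln 51 + (1−α)·ln 27 = α·ln 101 + (1−α)·ln 12, i.e. α·-0.683295 = (1−α)·-0.810930.
With A = -0.683295 and B = -0.810930: α·A = (1−α)·B, so α = B/(A+B) = -0.810930/-1.494225 ≈ 0.543.

α ≈ 0.543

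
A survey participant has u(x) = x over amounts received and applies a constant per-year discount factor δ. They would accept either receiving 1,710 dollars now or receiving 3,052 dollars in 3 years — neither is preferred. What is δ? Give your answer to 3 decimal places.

Equating discounted utilities: u(1710) = δ^3·u(3052) ⇒ δ^3 = u(1710)/u(3052).
With u(x) = x: δ^3 = 1710/3052 = 0.56029.
Hence δ = (0.56029)^(1/3) = 0.82440.

δ ≈ 0.824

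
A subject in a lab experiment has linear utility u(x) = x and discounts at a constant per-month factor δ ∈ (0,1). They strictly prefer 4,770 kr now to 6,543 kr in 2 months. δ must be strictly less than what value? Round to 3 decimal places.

Under u(x) = x this choice says 4770 > δ^2·6543.
Hence δ^2 < 4770/6543 = 0.72902, and x ↦ x^(1/2) is increasing on (0,∞).
δ < (4770/6543)^(1/2) ≈ 0.854.

δ < 0.854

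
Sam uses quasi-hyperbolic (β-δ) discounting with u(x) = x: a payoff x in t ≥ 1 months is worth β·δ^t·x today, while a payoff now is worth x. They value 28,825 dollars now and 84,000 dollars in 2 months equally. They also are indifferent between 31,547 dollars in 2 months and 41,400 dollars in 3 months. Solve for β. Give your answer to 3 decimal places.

β ≈ 0.591

Both payoffs in the second observation are in the future, so β drops out: δ^2·31547 = δ^3·41400 ⇒ δ = 31547/41400 = 0.76200.
The first indifference: 28825 = β·δ^2·84000, so β = 28825/(δ^2·84000) = 28825/(0.58065·84000) ≈ 0.591.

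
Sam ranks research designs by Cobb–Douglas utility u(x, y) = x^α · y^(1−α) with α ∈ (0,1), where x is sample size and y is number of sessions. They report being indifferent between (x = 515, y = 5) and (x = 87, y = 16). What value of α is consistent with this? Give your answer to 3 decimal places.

α ≈ 0.395

Set the two utilities equal: 515^α·5^(1−α) = 87^α·16^(1−α).
Rearrange to (515/87)^α = (16/5)^(1−α) and take logs: α·1.778259 = (1−α)·1.163151.
With A = 1.778259 and B = 1.163151: α·A = (1−α)·B, so α = B/(A+B) = 1.163151/2.941410 ≈ 0.395.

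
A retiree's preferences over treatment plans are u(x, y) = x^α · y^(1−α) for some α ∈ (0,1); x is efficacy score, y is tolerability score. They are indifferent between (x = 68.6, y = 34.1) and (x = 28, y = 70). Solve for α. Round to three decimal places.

α ≈ 0.445

Indifference: 68.6^α · 34.1^(1−α) = 28^α · 70^(1−α).
Taking logs: α·ln 68.6 + (1−α)·ln 34.1 = α·ln 28 + (1−α)·ln 70, i.e. α·0.896088 = (1−α)·0.719198.
With A = 0.896088 and B = 0.719198: α·A = (1−α)·B, so α = B/(A+B) = 0.719198/1.615286 ≈ 0.445.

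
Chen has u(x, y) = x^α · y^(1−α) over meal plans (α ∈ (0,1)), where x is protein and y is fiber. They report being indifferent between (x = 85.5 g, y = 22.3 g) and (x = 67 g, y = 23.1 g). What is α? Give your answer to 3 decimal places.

α ≈ 0.126

Set the two utilities equal: 85.5^α·22.3^(1−α) = 67^α·23.1^(1−α).
Rearrange to (85.5/67)^α = (23.1/22.3)^(1−α) and take logs: α·0.243824 = (1−α)·0.035246.
Thus α·(0.279070) = 0.035246, so α = 0.035246/0.279070 ≈ 0.126.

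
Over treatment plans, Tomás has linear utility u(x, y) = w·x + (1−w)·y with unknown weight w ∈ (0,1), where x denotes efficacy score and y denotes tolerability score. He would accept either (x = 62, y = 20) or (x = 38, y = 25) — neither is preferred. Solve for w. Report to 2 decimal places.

Indifference: w·62 + (1−w)·20 = w·38 + (1−w)·25.
Collecting terms: w·24 = (1−w)·5.
The marginal rate of substitution is 5/24, so w = 5/(24+5) = 0.17.

w = 0.17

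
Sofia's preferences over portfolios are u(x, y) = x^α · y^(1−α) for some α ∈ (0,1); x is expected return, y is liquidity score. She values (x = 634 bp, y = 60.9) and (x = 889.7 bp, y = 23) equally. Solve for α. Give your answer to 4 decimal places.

Indifference: 634^α · 60.9^(1−α) = 889.7^α · 23^(1−α).
Rearrange to (634/889.7)^α = (23/60.9)^(1−α) and take logs: α·-0.3388354 = (1−α)·-0.9737390.
So α/(1−α) = (-0.9737390)/(-0.3388354) = 2.8737818, and α = 2.8737818/3.8737818 ≈ 0.7419.

α ≈ 0.7419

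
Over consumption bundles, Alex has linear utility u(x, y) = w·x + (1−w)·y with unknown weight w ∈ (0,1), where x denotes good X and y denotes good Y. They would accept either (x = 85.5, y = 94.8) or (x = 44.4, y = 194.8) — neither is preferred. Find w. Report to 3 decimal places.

Equating utilities: w·85.5 + (1−w)·94.8 = w·44.4 + (1−w)·194.8.
Collecting terms: w·41.1 = (1−w)·100.
Hence w = 100/(41.1+100) = 100/141.1 = 0.709.

w = 0.709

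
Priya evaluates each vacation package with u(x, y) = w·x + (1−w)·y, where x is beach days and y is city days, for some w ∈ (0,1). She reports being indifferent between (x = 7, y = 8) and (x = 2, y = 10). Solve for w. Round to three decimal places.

Equating utilities: w·7 + (1−w)·8 = w·2 + (1−w)·10.
Rearranging, 5·w − 2·(1−w) = 0.
Hence w = 2/(5+2) = 2/7 = 0.286.

w = 0.286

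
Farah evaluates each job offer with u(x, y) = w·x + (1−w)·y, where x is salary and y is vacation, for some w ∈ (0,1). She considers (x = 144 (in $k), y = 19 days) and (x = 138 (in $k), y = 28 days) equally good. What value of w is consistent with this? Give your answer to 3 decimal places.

Indifference: w·144 + (1−w)·19 = w·138 + (1−w)·28.
Collecting terms: w·6 = (1−w)·9.
Hence w = 9/(6+9) = 9/15 = 0.600.

w = 0.600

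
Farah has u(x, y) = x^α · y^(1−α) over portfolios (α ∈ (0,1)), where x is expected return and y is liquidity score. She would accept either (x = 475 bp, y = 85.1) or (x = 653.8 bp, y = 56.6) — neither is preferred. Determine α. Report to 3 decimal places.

Set the two utilities equal: 475^α·85.1^(1−α) = 653.8^α·56.6^(1−α).
Taking logs: α·ln 475 + (1−α)·ln 85.1 = α·ln 653.8 + (1−α)·ln 56.6, i.e. α·-0.319487 = (1−α)·-0.407818.
So α/(1−α) = (-0.407818)/(-0.319487) = 1.276478, and α = 1.276478/2.276478 ≈ 0.561.

α ≈ 0.561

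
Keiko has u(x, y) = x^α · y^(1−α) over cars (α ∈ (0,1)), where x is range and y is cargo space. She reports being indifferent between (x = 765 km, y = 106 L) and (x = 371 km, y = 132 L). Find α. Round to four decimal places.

α ≈ 0.2326

Indifference: 765^α · 106^(1−α) = 371^α · 132^(1−α).
Taking logs: α·ln 765 + (1−α)·ln 106 = α·ln 371 + (1−α)·ln 132, i.e. α·0.7236738 = (1−α)·0.2193628.
So α/(1−α) = (0.2193628)/(0.7236738) = 0.3031239, and α = 0.3031239/1.3031239 ≈ 0.2326.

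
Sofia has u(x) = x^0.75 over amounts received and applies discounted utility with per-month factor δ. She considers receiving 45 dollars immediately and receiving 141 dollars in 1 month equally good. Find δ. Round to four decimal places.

δ ≈ 0.4246

Indifference means u(45) = δ · u(141), so δ = u(45)/u(141).
Since u(x) = x^0.75, δ = (45/141)^0.75 = 0.31915^0.75 = 0.42461.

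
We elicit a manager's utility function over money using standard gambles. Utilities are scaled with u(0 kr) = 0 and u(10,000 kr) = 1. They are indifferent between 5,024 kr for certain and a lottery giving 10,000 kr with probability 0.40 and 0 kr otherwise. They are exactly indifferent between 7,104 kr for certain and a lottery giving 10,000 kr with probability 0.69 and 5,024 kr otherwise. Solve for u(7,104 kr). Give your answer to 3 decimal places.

First, u(5,024 kr) = 0.40·u(10,000 kr) + 0.60·u(0 kr) = 0.40.
Chaining: u(7,104 kr) = 0.69·1.00 + 0.31·0.40 = 0.8140.

0.814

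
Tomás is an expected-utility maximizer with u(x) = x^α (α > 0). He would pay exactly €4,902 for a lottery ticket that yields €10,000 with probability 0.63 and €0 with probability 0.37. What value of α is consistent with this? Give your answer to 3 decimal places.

The lottery's expected utility is 0.63·u(10000) + 0.37·u(0) = 0.63·10000^α (since u(0) = 0 for α > 0).
Equating: 4902^α = 0.63·10000^α, i.e. 0.4902^α = 0.63.
Take logs: α = ln 0.63 / ln(4902/10000) ≈ 0.64807.

α ≈ 0.648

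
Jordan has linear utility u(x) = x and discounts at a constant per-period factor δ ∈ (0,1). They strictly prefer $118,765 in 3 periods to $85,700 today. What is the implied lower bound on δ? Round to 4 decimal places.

Comparing present values: 85700 < δ^3·118765.
Dividing by 118765: δ^3 > 0.72159. Both sides are positive, so the cube root keeps the direction.
δ > 0.72159^(1/3) = 0.8969.

δ > 0.8969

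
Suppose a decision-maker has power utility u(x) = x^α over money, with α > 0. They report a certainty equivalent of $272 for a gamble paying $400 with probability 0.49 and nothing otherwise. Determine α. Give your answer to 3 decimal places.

EU(lottery) = 0.49·400^α + 0.51·0 = 0.49·400^α.
Indifference: 272^α = 0.49·400^α, so (272/400)^α = 0.49.
Taking logs: α·ln(272/400) = ln(0.49), so α = -0.713350 / -0.385662 ≈ 1.850.

α ≈ 1.850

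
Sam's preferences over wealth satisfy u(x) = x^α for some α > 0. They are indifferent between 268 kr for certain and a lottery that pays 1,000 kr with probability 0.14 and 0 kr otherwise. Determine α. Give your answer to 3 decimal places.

α ≈ 1.493

The lottery's expected utility is 0.14·u(1000) + 0.86·u(0) = 0.14·1000^α (since u(0) = 0 for α > 0).
Setting u(268) equal to that: 268^α = 0.14·1000^α ⇒ (268/1000)^α = 0.14.
Take logs: α = ln 0.14 / ln(268/1000) ≈ 1.49314.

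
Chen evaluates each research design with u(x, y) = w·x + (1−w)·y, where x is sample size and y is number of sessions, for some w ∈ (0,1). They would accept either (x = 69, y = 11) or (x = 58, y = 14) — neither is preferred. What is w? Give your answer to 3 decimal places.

u(69,11) = u(58,14) means w·69 + (1−w)·11 = w·58 + (1−w)·14.
w·(69−58) = (1−w)·(14−11), i.e. w·11 = (1−w)·3.
Hence w = 3/(11+3) = 3/14 = 0.214.

w = 0.214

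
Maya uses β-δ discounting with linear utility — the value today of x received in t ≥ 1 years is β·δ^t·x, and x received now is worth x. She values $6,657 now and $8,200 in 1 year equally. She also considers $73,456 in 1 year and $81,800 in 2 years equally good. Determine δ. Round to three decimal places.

δ ≈ 0.898

The second indifference involves only future payoffs, so β cancels: β·δ^1·73456 = β·δ^2·81800, giving δ = 73456/81800 = 0.89800.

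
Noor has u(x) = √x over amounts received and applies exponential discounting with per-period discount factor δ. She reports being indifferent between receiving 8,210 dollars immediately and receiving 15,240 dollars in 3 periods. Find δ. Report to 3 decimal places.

δ ≈ 0.902

The payoff in 3 periods is discounted by δ^3, so u(8210) = δ^3·u(15240) and δ^3 = u(8210)/u(15240).
With u(x) = √x: δ^3 = √8210/√15240 = √(8210/15240) = 0.73397.
Taking the cube root: δ = 0.73397^(1/3) ≈ 0.902.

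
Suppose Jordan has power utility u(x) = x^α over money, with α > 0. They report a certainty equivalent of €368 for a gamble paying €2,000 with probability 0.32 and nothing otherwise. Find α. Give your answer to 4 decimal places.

EU(lottery) = 0.32·2000^α + 0.68·0 = 0.32·2000^α.
Indifference: 368^α = 0.32·2000^α, so (368/2000)^α = 0.32.
α = ln(0.32) / ln(368/2000) = -1.1394343/-1.6928195 ≈ 0.6731.

α ≈ 0.6731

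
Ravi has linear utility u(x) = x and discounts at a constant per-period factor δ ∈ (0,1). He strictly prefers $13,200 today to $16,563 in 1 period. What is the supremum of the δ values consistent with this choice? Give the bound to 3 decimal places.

δ < 0.797

The preference means 13200 > δ·16563.
So δ < 13200/16563 = 0.79696.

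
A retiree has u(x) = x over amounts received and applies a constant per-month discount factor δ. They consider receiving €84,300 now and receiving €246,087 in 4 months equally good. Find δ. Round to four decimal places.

The payoff in 4 months is discounted by δ^4, so u(84300) = δ^4·u(246087) and δ^4 = u(84300)/u(246087).
With u(x) = x: δ^4 = 84300/246087 = 0.34256.
Hence δ = (0.34256)^(1/4) = 0.765041.

δ ≈ 0.7650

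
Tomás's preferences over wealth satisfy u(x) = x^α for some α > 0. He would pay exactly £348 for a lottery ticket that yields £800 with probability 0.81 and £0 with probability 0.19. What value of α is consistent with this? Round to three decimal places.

α ≈ 0.253

The lottery's expected utility is 0.81·u(800) + 0.19·u(0) = 0.81·800^α (since u(0) = 0 for α > 0).
Equating: 348^α = 0.81·800^α, i.e. 0.4350^α = 0.81.
Take logs: α = ln 0.81 / ln(348/800) ≈ 0.25315.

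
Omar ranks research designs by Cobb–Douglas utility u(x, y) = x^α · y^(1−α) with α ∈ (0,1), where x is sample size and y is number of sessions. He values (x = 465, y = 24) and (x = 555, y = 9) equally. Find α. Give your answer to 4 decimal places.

α ≈ 0.8472

Indifference: 465^α · 24^(1−α) = 555^α · 9^(1−α).
Taking logs: α·ln 465 + (1−α)·ln 24 = α·ln 555 + (1−α)·ln 9, i.e. α·-0.1769307 = (1−α)·-0.9808293.
Thus α·(-1.1577600) = -0.9808293, so α = -0.9808293/-1.1577600 ≈ 0.8472.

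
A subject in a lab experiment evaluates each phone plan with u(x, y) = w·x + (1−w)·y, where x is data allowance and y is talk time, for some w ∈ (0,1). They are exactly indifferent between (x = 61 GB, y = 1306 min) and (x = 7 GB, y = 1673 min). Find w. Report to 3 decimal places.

Indifference: w·61 + (1−w)·1306 = w·7 + (1−w)·1673.
w·(61−7) = (1−w)·(1673−1306), i.e. w·54 = (1−w)·367.
Hence w = 367/(54+367) = 367/421 = 0.872.

w = 0.872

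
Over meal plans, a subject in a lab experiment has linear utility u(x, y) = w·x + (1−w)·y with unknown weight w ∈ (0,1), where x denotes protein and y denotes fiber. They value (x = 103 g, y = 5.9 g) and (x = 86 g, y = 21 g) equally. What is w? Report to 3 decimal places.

u(103,5.9) = u(86,21) means w·103 + (1−w)·5.9 = w·86 + (1−w)·21.
Rearranging, 17·w − 15.1·(1−w) = 0.
The marginal rate of substitution is 15.1/17, so w = 15.1/(17+15.1) = 0.470.

w = 0.470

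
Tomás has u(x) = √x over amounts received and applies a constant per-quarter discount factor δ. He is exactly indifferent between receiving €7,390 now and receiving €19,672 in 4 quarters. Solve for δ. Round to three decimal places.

Indifference means u(7390) = δ^4 · u(19672), so δ^4 = u(7390)/u(19672).
Since u(x) = √x, δ^4 = √(7390/19672) = 0.61291.
So δ = 0.61291^(1/4) ≈ 0.885.

δ ≈ 0.885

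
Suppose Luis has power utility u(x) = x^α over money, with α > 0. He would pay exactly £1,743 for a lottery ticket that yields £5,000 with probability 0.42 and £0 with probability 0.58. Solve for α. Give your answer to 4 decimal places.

α ≈ 0.8232

EU(lottery) = 0.42·5000^α + 0.58·0 = 0.42·5000^α.
Indifference: 1743^α = 0.42·5000^α, so (1743/5000)^α = 0.42.
Taking logs: α·ln(1743/5000) = ln(0.42), so α = -0.8675006 / -1.0538301 ≈ 0.8232.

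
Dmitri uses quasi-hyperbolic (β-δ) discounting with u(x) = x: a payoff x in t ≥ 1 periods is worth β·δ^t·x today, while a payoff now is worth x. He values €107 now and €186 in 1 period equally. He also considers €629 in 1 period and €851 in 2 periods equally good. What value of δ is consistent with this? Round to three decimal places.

Both payoffs in the second observation are in the future, so β drops out: δ^1·629 = δ^2·851 ⇒ δ = 629/851 = 0.73913.

δ ≈ 0.739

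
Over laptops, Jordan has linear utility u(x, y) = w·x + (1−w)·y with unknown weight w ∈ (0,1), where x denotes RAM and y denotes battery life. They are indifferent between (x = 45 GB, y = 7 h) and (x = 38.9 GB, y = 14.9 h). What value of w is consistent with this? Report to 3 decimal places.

Equating utilities: w·45 + (1−w)·7 = w·38.9 + (1−w)·14.9.
Rearranging, 6.1·w − 7.9·(1−w) = 0.
Hence w = 7.9/(6.1+7.9) = 7.9/14 = 0.564.

w = 0.564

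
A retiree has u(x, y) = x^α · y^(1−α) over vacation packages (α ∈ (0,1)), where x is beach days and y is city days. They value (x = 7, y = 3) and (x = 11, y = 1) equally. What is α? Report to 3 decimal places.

α ≈ 0.709

Indifference: 7^α · 3^(1−α) = 11^α · 1^(1−α).
Rearrange to (7/11)^α = (1/3)^(1−α) and take logs: α·-0.451985 = (1−α)·-1.098612.
With A = -0.451985 and B = -1.098612: α·A = (1−α)·B, so α = B/(A+B) = -1.098612/-1.550597 ≈ 0.709.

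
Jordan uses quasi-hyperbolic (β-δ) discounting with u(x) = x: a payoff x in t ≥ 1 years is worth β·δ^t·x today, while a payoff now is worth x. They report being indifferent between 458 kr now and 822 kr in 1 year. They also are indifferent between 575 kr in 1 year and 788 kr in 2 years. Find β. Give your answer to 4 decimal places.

β ≈ 0.7636

Both payoffs in the second observation are in the future, so β drops out: δ^1·575 = δ^2·788 ⇒ δ = 575/788 = 0.72970.
Substituting δ into 458 = β·δ·822: β = 458/(599.810) ≈ 0.7636.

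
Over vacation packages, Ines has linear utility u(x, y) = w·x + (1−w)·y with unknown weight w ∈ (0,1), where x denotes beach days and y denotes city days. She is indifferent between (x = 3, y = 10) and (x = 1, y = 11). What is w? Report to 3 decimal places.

w = 0.333

u(3,10) = u(1,11) means w·3 + (1−w)·10 = w·1 + (1−w)·11.
w·(3−1) = (1−w)·(11−10), i.e. w·2 = (1−w)·1.
The marginal rate of substitution is 1/2, so w = 1/(2+1) = 0.333.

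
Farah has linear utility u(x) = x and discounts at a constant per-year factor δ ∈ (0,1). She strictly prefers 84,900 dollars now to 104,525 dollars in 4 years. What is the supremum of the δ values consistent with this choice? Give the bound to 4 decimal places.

Comparing present values: 84900 > δ^4·104525.
So δ^4 < 84900/104525 = 0.81225; taking the 4th root of both positive sides preserves the inequality.
δ < 0.81225^(1/4) = 0.9493.

δ < 0.9493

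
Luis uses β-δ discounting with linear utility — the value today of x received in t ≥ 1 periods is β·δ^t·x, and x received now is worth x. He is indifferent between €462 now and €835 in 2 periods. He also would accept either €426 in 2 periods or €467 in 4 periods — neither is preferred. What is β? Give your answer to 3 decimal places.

β ≈ 0.607

Both payoffs in the second observation are in the future, so β drops out: δ^2·426 = δ^4·467 ⇒ δ^2 = 426/467 = 0.91221, so δ = 0.95509.
The first indifference: 462 = β·δ^2·835, so β = 462/(δ^2·835) = 462/(0.91221·835) ≈ 0.607.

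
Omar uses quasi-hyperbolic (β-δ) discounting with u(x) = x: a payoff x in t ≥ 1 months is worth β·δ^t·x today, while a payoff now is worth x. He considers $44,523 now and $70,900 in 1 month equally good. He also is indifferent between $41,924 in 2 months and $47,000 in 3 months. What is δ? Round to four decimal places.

δ ≈ 0.8920

The second indifference involves only future payoffs, so β cancels: β·δ^2·41924 = β·δ^3·47000, giving δ = 41924/47000 = 0.89200.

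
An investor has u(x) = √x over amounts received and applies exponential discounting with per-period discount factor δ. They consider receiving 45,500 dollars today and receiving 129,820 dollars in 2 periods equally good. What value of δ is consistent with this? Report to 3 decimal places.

The payoff in 2 periods is discounted by δ^2, so u(45500) = δ^2·u(129820) and δ^2 = u(45500)/u(129820).
With u(x) = √x: δ^2 = √45500/√129820 = √(45500/129820) = 0.59202.
So δ = 0.59202^(1/2) ≈ 0.769.

δ ≈ 0.769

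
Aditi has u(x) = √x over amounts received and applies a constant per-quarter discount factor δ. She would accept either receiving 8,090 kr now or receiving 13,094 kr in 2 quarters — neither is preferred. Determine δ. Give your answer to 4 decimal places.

δ ≈ 0.8866

The payoff in 2 quarters is discounted by δ^2, so u(8090) = δ^2·u(13094) and δ^2 = u(8090)/u(13094).
With u(x) = √x: δ^2 = √8090/√13094 = √(8090/13094) = 0.78603.
So δ = 0.78603^(1/2) ≈ 0.8866.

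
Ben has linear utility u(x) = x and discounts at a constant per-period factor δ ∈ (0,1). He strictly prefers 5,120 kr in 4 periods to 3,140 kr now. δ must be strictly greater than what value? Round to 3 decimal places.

δ > 0.885

The preference means 3140 < δ^4·5120.
So δ^4 > 3140/5120 = 0.61328; taking the 4th root of both positive sides preserves the inequality.
δ > (3140/5120)^(1/4) ≈ 0.885.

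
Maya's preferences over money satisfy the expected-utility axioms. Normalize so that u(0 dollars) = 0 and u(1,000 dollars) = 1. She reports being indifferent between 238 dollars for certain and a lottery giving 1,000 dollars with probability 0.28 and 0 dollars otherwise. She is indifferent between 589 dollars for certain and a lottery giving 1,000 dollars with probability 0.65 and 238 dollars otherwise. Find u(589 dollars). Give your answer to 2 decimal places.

0.75

From the first indifference, u(238 dollars) = 0.28·u(1,000 dollars) + 0.72·u(0 dollars) = 0.28·1 + 0.72·0 = 0.28.
Chaining: u(589 dollars) = 0.65·1.00 + 0.35·0.28 = 0.7480.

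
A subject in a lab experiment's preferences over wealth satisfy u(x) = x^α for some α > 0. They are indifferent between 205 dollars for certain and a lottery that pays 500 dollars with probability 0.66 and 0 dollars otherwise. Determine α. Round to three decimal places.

α ≈ 0.466

Since u(0) = 0, the lottery's EU is 0.66·500^α.
Setting u(205) equal to that: 205^α = 0.66·500^α ⇒ (205/500)^α = 0.66.
Take logs: α = ln 0.66 / ln(205/500) ≈ 0.46603.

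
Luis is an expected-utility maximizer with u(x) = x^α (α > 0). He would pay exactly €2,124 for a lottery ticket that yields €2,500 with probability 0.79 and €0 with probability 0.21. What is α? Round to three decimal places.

The lottery's expected utility is 0.79·u(2500) + 0.21·u(0) = 0.79·2500^α (since u(0) = 0 for α > 0).
Setting u(2124) equal to that: 2124^α = 0.79·2500^α ⇒ (2124/2500)^α = 0.79.
Take logs: α = ln 0.79 / ln(2124/2500) ≈ 1.44624.

α ≈ 1.446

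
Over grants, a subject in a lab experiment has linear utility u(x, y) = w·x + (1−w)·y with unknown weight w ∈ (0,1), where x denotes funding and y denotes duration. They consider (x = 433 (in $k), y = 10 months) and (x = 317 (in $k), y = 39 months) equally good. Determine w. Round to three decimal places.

u(433,10) = u(317,39) means w·433 + (1−w)·10 = w·317 + (1−w)·39.
Rearranging, 116·w − 29·(1−w) = 0.
So w/(1−w) = 29/116 = 0.2500, giving w = 29/(116+29) = 0.200.

w = 0.200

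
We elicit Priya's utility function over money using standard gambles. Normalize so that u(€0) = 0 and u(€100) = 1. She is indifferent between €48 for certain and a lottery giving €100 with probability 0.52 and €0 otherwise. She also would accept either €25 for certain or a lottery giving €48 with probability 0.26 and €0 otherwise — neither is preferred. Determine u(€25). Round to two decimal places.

0.14

From the first indifference, u(€48) = 0.52·u(€100) + 0.48·u(€0) = 0.52·1 + 0.48·0 = 0.52.
Chaining: u(€25) = 0.26·0.52 + 0.74·0.00 = 0.1352.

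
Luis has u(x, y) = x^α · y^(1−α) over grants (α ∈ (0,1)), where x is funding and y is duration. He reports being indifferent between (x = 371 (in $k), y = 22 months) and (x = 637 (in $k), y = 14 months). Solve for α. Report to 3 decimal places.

α ≈ 0.455

Set the two utilities equal: 371^α·22^(1−α) = 637^α·14^(1−α).
Taking logs: α·ln 371 + (1−α)·ln 22 = α·ln 637 + (1−α)·ln 14, i.e. α·-0.540568 = (1−α)·-0.451985.
Thus α·(-0.992553) = -0.451985, so α = -0.451985/-0.992553 ≈ 0.455.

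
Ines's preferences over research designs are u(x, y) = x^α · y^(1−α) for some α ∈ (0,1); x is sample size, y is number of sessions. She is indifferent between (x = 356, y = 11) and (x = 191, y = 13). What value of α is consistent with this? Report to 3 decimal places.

α ≈ 0.212

The Cobb–Douglas utilities coincide, so 356^α·11^(1−α) = 191^α·13^(1−α).
Taking logs: α·ln 356 + (1−α)·ln 11 = α·ln 191 + (1−α)·ln 13, i.e. α·0.622657 = (1−α)·0.167054.
With A = 0.622657 and B = 0.167054: α·A = (1−α)·B, so α = B/(A+B) = 0.167054/0.789711 ≈ 0.212.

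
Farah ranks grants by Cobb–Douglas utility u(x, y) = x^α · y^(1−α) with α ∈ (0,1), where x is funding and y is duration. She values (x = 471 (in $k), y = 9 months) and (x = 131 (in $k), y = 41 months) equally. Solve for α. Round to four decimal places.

The Cobb–Douglas utilities coincide, so 471^α·9^(1−α) = 131^α·41^(1−α).
Rearrange to (471/131)^α = (41/9)^(1−α) and take logs: α·1.2796608 = (1−α)·1.5163475.
So α/(1−α) = (1.5163475)/(1.2796608) = 1.1849605, and α = 1.1849605/2.1849605 ≈ 0.5423.

α ≈ 0.5423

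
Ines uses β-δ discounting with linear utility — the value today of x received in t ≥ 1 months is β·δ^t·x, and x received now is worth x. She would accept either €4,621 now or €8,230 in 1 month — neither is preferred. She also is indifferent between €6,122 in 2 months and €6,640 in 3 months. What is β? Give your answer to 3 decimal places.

The second indifference involves only future payoffs, so β cancels: β·δ^2·6122 = β·δ^3·6640, giving δ = 6122/6640 = 0.92199.
Now use the now-vs-future pair: 4621 = β·δ·8230 gives β = 4621/(0.92199·8230) ≈ 0.609.

β ≈ 0.609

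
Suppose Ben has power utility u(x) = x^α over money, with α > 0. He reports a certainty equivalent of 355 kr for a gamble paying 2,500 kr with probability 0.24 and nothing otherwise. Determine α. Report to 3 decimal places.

EU(lottery) = 0.24·2500^α + 0.76·0 = 0.24·2500^α.
Equating: 355^α = 0.24·2500^α, i.e. 0.1420^α = 0.24.
α = ln(0.24) / ln(355/2500) = -1.427116/-1.951928 ≈ 0.731.

α ≈ 0.731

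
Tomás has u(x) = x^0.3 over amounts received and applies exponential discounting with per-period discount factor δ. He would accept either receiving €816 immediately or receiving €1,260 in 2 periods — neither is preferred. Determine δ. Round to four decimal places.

Indifference means u(816) = δ^2 · u(1260), so δ^2 = u(816)/u(1260).
With u(x) = x^0.3: δ^2 = 816^0.3/1260^0.3 = (816/1260)^0.3 = 0.87780.
So δ = 0.87780^(1/2) ≈ 0.9369.

δ ≈ 0.9369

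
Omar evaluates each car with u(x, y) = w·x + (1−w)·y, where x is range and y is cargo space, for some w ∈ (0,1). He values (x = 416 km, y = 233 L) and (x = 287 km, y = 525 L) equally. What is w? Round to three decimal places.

Indifference: w·416 + (1−w)·233 = w·287 + (1−w)·525.
w·(416−287) = (1−w)·(525−233), i.e. w·129 = (1−w)·292.
The marginal rate of substitution is 292/129, so w = 292/(129+292) = 0.694.

w = 0.694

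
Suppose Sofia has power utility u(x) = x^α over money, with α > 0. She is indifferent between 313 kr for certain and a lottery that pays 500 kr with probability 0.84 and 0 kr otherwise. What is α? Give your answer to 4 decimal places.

α ≈ 0.3722

The lottery's expected utility is 0.84·u(500) + 0.16·u(0) = 0.84·500^α (since u(0) = 0 for α > 0).
Equating: 313^α = 0.84·500^α, i.e. 0.6260^α = 0.84.
Take logs: α = ln 0.84 / ln(313/500) ≈ 0.372228.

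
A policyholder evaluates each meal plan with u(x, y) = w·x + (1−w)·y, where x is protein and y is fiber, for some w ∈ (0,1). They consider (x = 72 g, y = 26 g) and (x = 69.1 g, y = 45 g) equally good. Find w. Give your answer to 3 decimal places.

w = 0.868

u(72,26) = u(69.1,45) means w·72 + (1−w)·26 = w·69.1 + (1−w)·45.
Rearranging, 2.9·w − 19·(1−w) = 0.
The marginal rate of substitution is 19/2.9, so w = 19/(2.9+19) = 0.868.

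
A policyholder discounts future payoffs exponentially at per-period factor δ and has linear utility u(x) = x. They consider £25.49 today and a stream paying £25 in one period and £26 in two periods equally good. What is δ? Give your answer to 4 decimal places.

δ ≈ 0.6199

Present value of the stream is 25·δ + 26·δ². Indifference gives 25δ + 26δ² = 25.49.
Rearranged: 26δ² + 25δ − 25.49 = 0.
The positive root is δ = [−25 + √(25² + 4·26·25.49)] / (2·26) = (−25 + 57.236)/52 ≈ 0.6199.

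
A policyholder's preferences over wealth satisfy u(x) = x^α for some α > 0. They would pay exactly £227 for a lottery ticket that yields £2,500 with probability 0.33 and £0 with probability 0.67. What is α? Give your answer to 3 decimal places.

Since u(0) = 0, the lottery's EU is 0.33·2500^α.
Equating: 227^α = 0.33·2500^α, i.e. 0.0908^α = 0.33.
Taking logs: α·ln(227/2500) = ln(0.33), so α = -1.108663 / -2.399096 ≈ 0.462.

α ≈ 0.462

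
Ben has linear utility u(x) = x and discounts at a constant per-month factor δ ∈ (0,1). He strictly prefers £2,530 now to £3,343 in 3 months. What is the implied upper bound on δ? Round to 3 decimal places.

Under u(x) = x this choice says 2530 > δ^3·3343.
So δ^3 < 2530/3343 = 0.75681; taking the cube root of both positive sides preserves the inequality.
δ < (2530/3343)^(1/3) ≈ 0.911.

δ < 0.911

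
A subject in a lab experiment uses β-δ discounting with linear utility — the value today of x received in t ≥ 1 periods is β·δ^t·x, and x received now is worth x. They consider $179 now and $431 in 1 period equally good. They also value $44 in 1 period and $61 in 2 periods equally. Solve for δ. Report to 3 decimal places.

The second indifference involves only future payoffs, so β cancels: β·δ^1·44 = β·δ^2·61, giving δ = 44/61 = 0.72131.

δ ≈ 0.721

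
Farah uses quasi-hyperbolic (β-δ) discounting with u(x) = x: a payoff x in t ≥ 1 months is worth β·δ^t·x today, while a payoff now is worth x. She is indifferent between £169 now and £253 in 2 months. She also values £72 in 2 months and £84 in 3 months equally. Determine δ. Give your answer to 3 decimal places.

δ ≈ 0.857

From the later pair, β·δ^2·72 = β·δ^3·84; dividing through, δ = 72/84 = 0.85714.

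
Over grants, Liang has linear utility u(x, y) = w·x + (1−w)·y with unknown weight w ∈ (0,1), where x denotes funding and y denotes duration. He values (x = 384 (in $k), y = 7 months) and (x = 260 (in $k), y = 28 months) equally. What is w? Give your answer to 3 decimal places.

Equating utilities: w·384 + (1−w)·7 = w·260 + (1−w)·28.
w·(384−260) = (1−w)·(28−7), i.e. w·124 = (1−w)·21.
So w/(1−w) = 21/124 = 0.1694, giving w = 21/(124+21) = 0.145.

w = 0.145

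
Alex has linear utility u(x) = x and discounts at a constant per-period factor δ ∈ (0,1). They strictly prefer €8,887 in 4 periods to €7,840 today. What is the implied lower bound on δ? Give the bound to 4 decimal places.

The preference means 7840 < δ^4·8887.
Dividing by 8887: δ^4 > 0.88219. Both sides are positive, so the 4th root keeps the direction.
δ > (7840/8887)^(1/4) ≈ 0.9691.

δ > 0.9691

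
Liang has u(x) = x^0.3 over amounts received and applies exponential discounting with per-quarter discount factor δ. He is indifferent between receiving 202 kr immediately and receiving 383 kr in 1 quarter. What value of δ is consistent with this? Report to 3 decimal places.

The payoff in 1 quarter is discounted by δ, so u(202) = δ·u(383) and δ = u(202)/u(383).
Since u(x) = x^0.3, δ = (202/383)^0.3 = 0.52742^0.3 = 0.82536.

δ ≈ 0.825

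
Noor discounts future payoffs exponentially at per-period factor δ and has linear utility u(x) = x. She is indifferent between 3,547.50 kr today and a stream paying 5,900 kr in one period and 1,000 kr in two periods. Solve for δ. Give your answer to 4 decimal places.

δ ≈ 0.5500

The stream is worth 5900δ + 1000δ² today, so 5900δ + 1000δ² = 3547.50.
Rearranged: 1000δ² + 5900δ − 3547.50 = 0.
By the quadratic formula (taking the positive root), δ = (−5900 + √49000000.00) / 2000 ≈ 0.5500.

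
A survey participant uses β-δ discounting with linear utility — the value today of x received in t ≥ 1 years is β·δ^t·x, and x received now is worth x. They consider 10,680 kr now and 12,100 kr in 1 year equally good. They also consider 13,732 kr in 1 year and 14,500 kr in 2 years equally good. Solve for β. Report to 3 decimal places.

From the later pair, β·δ^1·13732 = β·δ^2·14500; dividing through, δ = 13732/14500 = 0.94703.
Substituting δ into 10680 = β·δ·12100: β = 10680/(11459.117) ≈ 0.932.

β ≈ 0.932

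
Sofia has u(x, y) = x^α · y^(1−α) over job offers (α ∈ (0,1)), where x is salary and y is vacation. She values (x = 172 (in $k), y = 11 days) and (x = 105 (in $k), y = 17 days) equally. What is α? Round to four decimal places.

α ≈ 0.4687

Set the two utilities equal: 172^α·11^(1−α) = 105^α·17^(1−α).
(172/105)^α = (17/11)^(1−α); take logs: α·ln(172/105) = (1−α)·ln(17/11), i.e. α·0.4935341 = (1−α)·0.4353181.
With A = 0.4935341 and B = 0.4353181: α·A = (1−α)·B, so α = B/(A+B) = 0.4353181/0.9288522 ≈ 0.4687.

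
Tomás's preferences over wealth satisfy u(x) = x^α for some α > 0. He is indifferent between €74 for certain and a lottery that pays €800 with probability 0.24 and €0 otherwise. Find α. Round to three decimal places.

α ≈ 0.599

Since u(0) = 0, the lottery's EU is 0.24·800^α.
Equating: 74^α = 0.24·800^α, i.e. 0.0925^α = 0.24.
Taking logs: α·ln(74/800) = ln(0.24), so α = -1.427116 / -2.380547 ≈ 0.599.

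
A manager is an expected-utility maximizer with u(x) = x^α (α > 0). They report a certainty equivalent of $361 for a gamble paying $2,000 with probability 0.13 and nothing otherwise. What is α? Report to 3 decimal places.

α ≈ 1.192

EU(lottery) = 0.13·2000^α + 0.87·0 = 0.13·2000^α.
Indifference: 361^α = 0.13·2000^α, so (361/2000)^α = 0.13.
α = ln(0.13) / ln(361/2000) = -2.040221/-1.712025 ≈ 1.192.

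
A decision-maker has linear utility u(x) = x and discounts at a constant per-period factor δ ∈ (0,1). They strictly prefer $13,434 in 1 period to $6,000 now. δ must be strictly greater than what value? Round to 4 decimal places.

δ > 0.4466

Comparing present values: 6000 < δ·13434.
So δ > 6000/13434 = 0.44663.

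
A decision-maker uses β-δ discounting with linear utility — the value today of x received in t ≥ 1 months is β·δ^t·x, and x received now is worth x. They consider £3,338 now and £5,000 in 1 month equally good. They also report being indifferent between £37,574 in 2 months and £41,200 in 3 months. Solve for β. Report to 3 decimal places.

β ≈ 0.732

Both payoffs in the second observation are in the future, so β drops out: δ^2·37574 = δ^3·41200 ⇒ δ = 37574/41200 = 0.91199.
Now use the now-vs-future pair: 3338 = β·δ·5000 gives β = 3338/(0.91199·5000) ≈ 0.732.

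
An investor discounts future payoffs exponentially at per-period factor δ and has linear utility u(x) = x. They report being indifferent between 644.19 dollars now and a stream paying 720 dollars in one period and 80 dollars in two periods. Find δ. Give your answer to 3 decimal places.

δ ≈ 0.820

The stream is worth 720δ + 80δ² today, so 720δ + 80δ² = 644.19.
That is, 80δ² + 720δ − 644.19 = 0, a quadratic in δ.
By the quadratic formula (taking the positive root), δ = (−720 + √724540.80) / 160 ≈ 0.820.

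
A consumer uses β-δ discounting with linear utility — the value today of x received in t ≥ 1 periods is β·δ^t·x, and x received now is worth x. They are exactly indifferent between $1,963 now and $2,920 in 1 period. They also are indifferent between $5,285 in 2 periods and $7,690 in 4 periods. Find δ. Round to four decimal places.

δ ≈ 0.8290

The second indifference involves only future payoffs, so β cancels: β·δ^2·5285 = β·δ^4·7690, giving δ^2 = 5285/7690 = 0.68726, so δ = 0.82901.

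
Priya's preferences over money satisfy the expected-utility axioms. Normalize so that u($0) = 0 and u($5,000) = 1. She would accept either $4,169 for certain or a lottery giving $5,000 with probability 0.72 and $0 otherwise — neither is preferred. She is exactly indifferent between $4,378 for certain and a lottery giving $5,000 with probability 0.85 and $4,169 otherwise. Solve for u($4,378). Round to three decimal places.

0.958

The first gamble pins u($4,169): it must equal 0.72·1 + 0.28·0 = 0.72.
Then u($4,378) = 0.85·u($5,000) + 0.15·u($4,169) = 0.85·1.00 + 0.15·0.72 = 0.9580.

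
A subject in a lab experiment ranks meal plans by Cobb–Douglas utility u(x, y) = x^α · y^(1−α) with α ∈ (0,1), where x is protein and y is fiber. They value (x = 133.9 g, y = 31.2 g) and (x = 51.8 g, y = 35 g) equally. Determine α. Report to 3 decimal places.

The Cobb–Douglas utilities coincide, so 133.9^α·31.2^(1−α) = 51.8^α·35^(1−α).
(133.9/51.8)^α = (35/31.2)^(1−α); take logs: α·ln(133.9/51.8) = (1−α)·ln(35/31.2), i.e. α·0.949703 = (1−α)·0.114930.
Thus α·(1.064633) = 0.114930, so α = 0.114930/1.064633 ≈ 0.108.

α ≈ 0.108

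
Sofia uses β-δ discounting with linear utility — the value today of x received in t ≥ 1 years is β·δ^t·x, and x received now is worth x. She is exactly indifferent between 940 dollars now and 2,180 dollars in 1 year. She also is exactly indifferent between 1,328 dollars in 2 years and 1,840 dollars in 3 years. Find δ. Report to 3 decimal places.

δ ≈ 0.722

The second indifference involves only future payoffs, so β cancels: β·δ^2·1328 = β·δ^3·1840, giving δ = 1328/1840 = 0.72174.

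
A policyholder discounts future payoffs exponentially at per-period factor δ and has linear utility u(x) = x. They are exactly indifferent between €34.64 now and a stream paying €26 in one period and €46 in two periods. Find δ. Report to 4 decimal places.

The stream is worth 26δ + 46δ² today, so 26δ + 46δ² = 34.64.
Rearranged: 46δ² + 26δ − 34.64 = 0.
The positive root is δ = [−26 + √(26² + 4·46·34.64)] / (2·46) = (−26 + 83.963)/92 ≈ 0.6300.

δ ≈ 0.6300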